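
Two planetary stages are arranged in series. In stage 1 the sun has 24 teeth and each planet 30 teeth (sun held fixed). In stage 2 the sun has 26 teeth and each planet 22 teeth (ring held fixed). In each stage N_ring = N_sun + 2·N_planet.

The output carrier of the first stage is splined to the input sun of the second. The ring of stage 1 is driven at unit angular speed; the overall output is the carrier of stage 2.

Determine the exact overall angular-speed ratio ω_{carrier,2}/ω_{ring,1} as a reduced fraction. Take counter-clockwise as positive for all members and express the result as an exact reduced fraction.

Stage 1: N_ring = 24 + 2·30 = 84
Stage 1: 24(ω_s−ω_c) = −84(ω_r−ω_c),  ω_s=0, ω_r=1
Stage 1: 24(0−ω_c) = −84(1−ω_c)  ⇒  108ω_c = 84  ⇒  ω_c = 7/9
  ⇒ ω_c¹/ω_r¹ = 7/9
Stage 2: N_ring = 26 + 2·22 = 70
Stage 2: 26(ω_s−ω_c) = −70(ω_r−ω_c),  ω_r=0, ω_s=1
Stage 2: 26(1−ω_c) = −70(0−ω_c)  ⇒  96ω_c = 26  ⇒  ω_c = 13/48
  ⇒ ω_c²/ω_s² = 13/48
Coupling ω_s² = ω_c¹ ⇒ overall = 7/9 × 13/48 = 91/432

91/432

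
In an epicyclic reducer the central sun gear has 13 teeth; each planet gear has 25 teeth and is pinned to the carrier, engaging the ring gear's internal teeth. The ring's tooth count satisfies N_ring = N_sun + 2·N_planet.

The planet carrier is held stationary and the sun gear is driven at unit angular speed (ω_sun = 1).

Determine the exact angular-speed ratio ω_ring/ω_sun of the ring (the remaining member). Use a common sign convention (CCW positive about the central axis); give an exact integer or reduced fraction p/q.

-13/63

N_ring = 13 + 2·25 = 63
13(ω_s−ω_c) = −63(ω_r−ω_c),  ω_c=0, ω_s=1
ω_r = 0 − (13/63)(1−0) = -13/63
ω_r/ω_s = -13/63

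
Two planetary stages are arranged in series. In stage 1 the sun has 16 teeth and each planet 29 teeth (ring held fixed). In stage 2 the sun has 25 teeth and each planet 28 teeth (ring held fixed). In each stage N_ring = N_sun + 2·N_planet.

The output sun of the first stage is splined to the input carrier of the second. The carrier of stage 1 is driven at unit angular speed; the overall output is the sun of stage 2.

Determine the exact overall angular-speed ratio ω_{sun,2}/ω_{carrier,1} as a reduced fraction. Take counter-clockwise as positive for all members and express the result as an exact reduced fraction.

Stage 1: N_ring = 16 + 2·29 = 74
Stage 1: 16(ω_s−ω_c) = −74(ω_r−ω_c),  ω_r=0, ω_c=1
Stage 1: ω_s = 1 − (74/16)(0−1) = 45/8
  ⇒ ω_s¹/ω_c¹ = 45/8
Stage 2: N_ring = 25 + 2·28 = 81
Stage 2: 25(ω_s−ω_c) = −81(ω_r−ω_c),  ω_r=0, ω_c=1
Stage 2: ω_s = 1 − (81/25)(0−1) = 106/25
  ⇒ ω_s²/ω_c² = 106/25
Coupling ω_c² = ω_s¹ ⇒ overall = 45/8 × 106/25 = 477/20

477/20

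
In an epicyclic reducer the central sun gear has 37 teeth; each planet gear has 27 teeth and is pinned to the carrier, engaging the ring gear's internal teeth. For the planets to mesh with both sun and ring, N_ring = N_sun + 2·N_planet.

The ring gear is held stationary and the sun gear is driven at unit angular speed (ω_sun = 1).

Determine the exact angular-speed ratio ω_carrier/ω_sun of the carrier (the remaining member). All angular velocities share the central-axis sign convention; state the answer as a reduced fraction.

N_ring = 37 + 2·27 = 91
37(ω_s−ω_c) = −91(ω_r−ω_c),  ω_r=0, ω_s=1
37(1−ω_c) = −91(0−ω_c)  ⇒  128ω_c = 37  ⇒  ω_c = 37/128
ω_c/ω_s = 37/128

37/128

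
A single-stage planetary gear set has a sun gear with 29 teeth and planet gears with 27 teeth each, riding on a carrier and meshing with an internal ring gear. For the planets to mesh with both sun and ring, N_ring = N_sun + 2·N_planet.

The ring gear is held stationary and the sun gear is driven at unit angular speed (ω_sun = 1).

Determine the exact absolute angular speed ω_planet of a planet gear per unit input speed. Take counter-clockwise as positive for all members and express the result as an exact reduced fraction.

N_ring = 29 + 2·27 = 83
29(ω_s−ω_c) = −83(ω_r−ω_c),  ω_r=0, ω_s=1
29(1−ω_c) = −83(0−ω_c)  ⇒  112ω_c = 29  ⇒  ω_c = 29/112
sun–planet: 29·(1−29/112) = −27·(ω_p−ω_c)  ⇒  ω_p−ω_c = −(29/27)·(83/112) = -2407/3024
ω_p = 29/112 − 2407/3024 = -29/54

-29/54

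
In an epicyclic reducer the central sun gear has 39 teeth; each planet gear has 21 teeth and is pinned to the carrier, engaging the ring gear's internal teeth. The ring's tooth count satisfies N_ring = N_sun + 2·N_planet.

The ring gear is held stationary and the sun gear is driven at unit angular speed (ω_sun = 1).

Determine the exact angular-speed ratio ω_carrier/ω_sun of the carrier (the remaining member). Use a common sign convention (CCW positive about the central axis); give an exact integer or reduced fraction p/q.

13/40

N_ring = 39 + 2·21 = 81
39(ω_s−ω_c) = −81(ω_r−ω_c),  ω_r=0, ω_s=1
39(1−ω_c) = −81(0−ω_c)  ⇒  120ω_c = 39  ⇒  ω_c = 13/40
ω_c/ω_s = 13/40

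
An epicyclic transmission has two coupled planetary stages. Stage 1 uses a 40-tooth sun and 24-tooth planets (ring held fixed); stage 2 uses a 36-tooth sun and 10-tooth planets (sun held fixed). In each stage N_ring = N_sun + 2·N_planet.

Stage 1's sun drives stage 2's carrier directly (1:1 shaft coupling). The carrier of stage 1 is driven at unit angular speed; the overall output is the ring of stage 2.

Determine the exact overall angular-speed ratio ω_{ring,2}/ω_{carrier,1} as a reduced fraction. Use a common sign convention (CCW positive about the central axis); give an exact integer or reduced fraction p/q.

Stage 1: N_ring = 40 + 2·24 = 88
Stage 1: 40(ω_s−ω_c) = −88(ω_r−ω_c),  ω_r=0, ω_c=1
Stage 1: ω_s = 1 − (88/40)(0−1) = 16/5
  ⇒ ω_s¹/ω_c¹ = 16/5
Stage 2: N_ring = 36 + 2·10 = 56
Stage 2: 36(ω_s−ω_c) = −56(ω_r−ω_c),  ω_s=0, ω_c=1
Stage 2: ω_r = 1 − (36/56)(0−1) = 23/14
  ⇒ ω_r²/ω_c² = 23/14
Coupling ω_c² = ω_s¹ ⇒ overall = 16/5 × 23/14 = 184/35

184/35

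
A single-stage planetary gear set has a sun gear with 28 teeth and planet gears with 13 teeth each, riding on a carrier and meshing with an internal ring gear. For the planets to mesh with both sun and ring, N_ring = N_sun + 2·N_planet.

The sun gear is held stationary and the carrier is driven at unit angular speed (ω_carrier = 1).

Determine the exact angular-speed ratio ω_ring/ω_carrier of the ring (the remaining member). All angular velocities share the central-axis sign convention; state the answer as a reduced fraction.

N_ring = 28 + 2·13 = 54
28(ω_s−ω_c) = −54(ω_r−ω_c),  ω_s=0, ω_c=1
ω_r = 1 − (28/54)(0−1) = 41/27
ω_r/ω_c = 41/27

41/27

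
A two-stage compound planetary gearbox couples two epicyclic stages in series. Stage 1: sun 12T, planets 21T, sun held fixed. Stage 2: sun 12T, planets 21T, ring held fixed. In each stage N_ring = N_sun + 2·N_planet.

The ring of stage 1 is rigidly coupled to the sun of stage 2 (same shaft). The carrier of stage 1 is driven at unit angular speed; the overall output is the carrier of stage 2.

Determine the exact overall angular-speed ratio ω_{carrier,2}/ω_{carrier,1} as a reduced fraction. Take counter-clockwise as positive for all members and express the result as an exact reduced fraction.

2/9

Stage 1: N_ring = 12 + 2·21 = 54
Stage 1: 12(ω_s−ω_c) = −54(ω_r−ω_c),  ω_s=0, ω_c=1
Stage 1: ω_r = 1 − (12/54)(0−1) = 11/9
  ⇒ ω_r¹/ω_c¹ = 11/9
Stage 2: N_ring = 12 + 2·21 = 54
Stage 2: 12(ω_s−ω_c) = −54(ω_r−ω_c),  ω_r=0, ω_s=1
Stage 2: 12(1−ω_c) = −54(0−ω_c)  ⇒  66ω_c = 12  ⇒  ω_c = 2/11
  ⇒ ω_c²/ω_s² = 2/11
Coupling ω_s² = ω_r¹ ⇒ overall = 11/9 × 2/11 = 2/9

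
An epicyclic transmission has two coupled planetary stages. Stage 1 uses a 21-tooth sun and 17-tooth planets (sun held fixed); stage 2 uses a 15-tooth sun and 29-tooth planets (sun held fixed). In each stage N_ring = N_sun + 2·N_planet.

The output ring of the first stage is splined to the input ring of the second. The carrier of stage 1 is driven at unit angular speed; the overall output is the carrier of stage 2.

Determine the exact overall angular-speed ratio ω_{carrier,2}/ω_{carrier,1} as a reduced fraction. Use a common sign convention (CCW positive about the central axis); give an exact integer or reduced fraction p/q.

Stage 1: N_ring = 21 + 2·17 = 55
Stage 1: 21(ω_s−ω_c) = −55(ω_r−ω_c),  ω_s=0, ω_c=1
Stage 1: ω_r = 1 − (21/55)(0−1) = 76/55
  ⇒ ω_r¹/ω_c¹ = 76/55
Stage 2: N_ring = 15 + 2·29 = 73
Stage 2: 15(ω_s−ω_c) = −73(ω_r−ω_c),  ω_s=0, ω_r=1
Stage 2: 15(0−ω_c) = −73(1−ω_c)  ⇒  88ω_c = 73  ⇒  ω_c = 73/88
  ⇒ ω_c²/ω_r² = 73/88
Coupling ω_r² = ω_r¹ ⇒ overall = 76/55 × 73/88 = 1387/1210

1387/1210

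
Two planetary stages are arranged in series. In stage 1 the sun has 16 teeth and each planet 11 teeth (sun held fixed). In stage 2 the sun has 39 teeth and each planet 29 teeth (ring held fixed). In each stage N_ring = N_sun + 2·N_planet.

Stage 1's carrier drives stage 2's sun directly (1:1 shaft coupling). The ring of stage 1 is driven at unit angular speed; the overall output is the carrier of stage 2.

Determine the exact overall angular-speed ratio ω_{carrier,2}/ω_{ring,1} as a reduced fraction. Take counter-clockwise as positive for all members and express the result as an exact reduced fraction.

247/1224

Stage 1: N_ring = 16 + 2·11 = 38
Stage 1: 16(ω_s−ω_c) = −38(ω_r−ω_c),  ω_s=0, ω_r=1
Stage 1: 16(0−ω_c) = −38(1−ω_c)  ⇒  54ω_c = 38  ⇒  ω_c = 19/27
  ⇒ ω_c¹/ω_r¹ = 19/27
Stage 2: N_ring = 39 + 2·29 = 97
Stage 2: 39(ω_s−ω_c) = −97(ω_r−ω_c),  ω_r=0, ω_s=1
Stage 2: 39(1−ω_c) = −97(0−ω_c)  ⇒  136ω_c = 39  ⇒  ω_c = 39/136
  ⇒ ω_c²/ω_s² = 39/136
Coupling ω_s² = ω_c¹ ⇒ overall = 19/27 × 39/136 = 247/1224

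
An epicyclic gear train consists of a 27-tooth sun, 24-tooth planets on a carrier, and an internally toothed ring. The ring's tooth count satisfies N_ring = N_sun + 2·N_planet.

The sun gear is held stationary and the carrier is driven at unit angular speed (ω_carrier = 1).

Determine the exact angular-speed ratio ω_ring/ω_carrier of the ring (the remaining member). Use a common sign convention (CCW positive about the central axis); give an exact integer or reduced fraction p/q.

34/25

N_ring = 27 + 2·24 = 75
27(ω_s−ω_c) = −75(ω_r−ω_c),  ω_s=0, ω_c=1
ω_r = 1 − (27/75)(0−1) = 34/25
ω_r/ω_c = 34/25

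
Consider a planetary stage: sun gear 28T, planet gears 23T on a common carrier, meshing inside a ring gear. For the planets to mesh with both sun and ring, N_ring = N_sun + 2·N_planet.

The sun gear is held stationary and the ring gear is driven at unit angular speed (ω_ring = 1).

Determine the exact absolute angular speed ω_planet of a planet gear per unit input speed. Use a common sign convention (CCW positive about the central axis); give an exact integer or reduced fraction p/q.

N_ring = 28 + 2·23 = 74
28(ω_s−ω_c) = −74(ω_r−ω_c),  ω_s=0, ω_r=1
28(0−ω_c) = −74(1−ω_c)  ⇒  102ω_c = 74  ⇒  ω_c = 37/51
sun–planet: 28·(0−37/51) = −23·(ω_p−ω_c)  ⇒  ω_p−ω_c = −(28/23)·(-37/51) = 1036/1173
ω_p = 37/51 + 1036/1173 = 37/23

37/23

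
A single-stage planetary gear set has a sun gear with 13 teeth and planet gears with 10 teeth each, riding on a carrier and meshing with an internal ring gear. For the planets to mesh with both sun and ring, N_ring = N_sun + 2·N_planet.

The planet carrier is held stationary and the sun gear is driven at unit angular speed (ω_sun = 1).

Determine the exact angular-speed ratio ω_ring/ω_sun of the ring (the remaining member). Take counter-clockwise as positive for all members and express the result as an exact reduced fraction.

N_ring = 13 + 2·10 = 33
13(ω_s−ω_c) = −33(ω_r−ω_c),  ω_c=0, ω_s=1
ω_r = 0 − (13/33)(1−0) = -13/33
ω_r/ω_s = -13/33

-13/33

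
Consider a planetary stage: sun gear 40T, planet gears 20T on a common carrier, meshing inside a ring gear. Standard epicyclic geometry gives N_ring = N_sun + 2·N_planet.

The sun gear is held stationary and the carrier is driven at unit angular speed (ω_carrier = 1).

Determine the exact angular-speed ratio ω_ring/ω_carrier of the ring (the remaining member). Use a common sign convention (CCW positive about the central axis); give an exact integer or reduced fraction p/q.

N_ring = 40 + 2·20 = 80
40(ω_s−ω_c) = −80(ω_r−ω_c),  ω_s=0, ω_c=1
ω_r = 1 − (40/80)(0−1) = 3/2
ω_r/ω_c = 3/2

3/2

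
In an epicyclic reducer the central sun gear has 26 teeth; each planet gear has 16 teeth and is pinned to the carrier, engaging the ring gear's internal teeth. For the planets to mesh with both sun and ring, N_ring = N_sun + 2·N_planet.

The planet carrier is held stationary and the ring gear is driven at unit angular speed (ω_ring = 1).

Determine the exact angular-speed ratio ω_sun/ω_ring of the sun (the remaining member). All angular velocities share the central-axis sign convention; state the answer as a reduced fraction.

N_ring = 26 + 2·16 = 58
26(ω_s−ω_c) = −58(ω_r−ω_c),  ω_c=0, ω_r=1
ω_s = 0 − (58/26)(1−0) = -29/13
ω_s/ω_r = -29/13

-29/13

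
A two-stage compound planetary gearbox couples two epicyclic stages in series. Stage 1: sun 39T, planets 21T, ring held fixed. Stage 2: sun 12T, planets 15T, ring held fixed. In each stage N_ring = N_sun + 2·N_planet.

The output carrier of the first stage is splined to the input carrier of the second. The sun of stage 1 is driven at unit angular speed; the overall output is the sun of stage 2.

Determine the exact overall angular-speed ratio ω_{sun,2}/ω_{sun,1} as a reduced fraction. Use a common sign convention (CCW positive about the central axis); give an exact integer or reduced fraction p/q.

Stage 1: N_ring = 39 + 2·21 = 81
Stage 1: 39(ω_s−ω_c) = −81(ω_r−ω_c),  ω_r=0, ω_s=1
Stage 1: 39(1−ω_c) = −81(0−ω_c)  ⇒  120ω_c = 39  ⇒  ω_c = 13/40
  ⇒ ω_c¹/ω_s¹ = 13/40
Stage 2: N_ring = 12 + 2·15 = 42
Stage 2: 12(ω_s−ω_c) = −42(ω_r−ω_c),  ω_r=0, ω_c=1
Stage 2: ω_s = 1 − (42/12)(0−1) = 9/2
  ⇒ ω_s²/ω_c² = 9/2
Coupling ω_c² = ω_c¹ ⇒ overall = 13/40 × 9/2 = 117/80

117/80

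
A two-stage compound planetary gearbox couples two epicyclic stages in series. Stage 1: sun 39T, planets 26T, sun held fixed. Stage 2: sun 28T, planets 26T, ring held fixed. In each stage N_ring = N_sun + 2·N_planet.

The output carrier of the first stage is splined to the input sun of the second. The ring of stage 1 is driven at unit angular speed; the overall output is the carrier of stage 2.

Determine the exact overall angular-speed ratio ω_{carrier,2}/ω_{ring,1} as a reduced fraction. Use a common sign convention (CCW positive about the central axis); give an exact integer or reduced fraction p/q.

49/270

Stage 1: N_ring = 39 + 2·26 = 91
Stage 1: 39(ω_s−ω_c) = −91(ω_r−ω_c),  ω_s=0, ω_r=1
Stage 1: 39(0−ω_c) = −91(1−ω_c)  ⇒  130ω_c = 91  ⇒  ω_c = 7/10
  ⇒ ω_c¹/ω_r¹ = 7/10
Stage 2: N_ring = 28 + 2·26 = 80
Stage 2: 28(ω_s−ω_c) = −80(ω_r−ω_c),  ω_r=0, ω_s=1
Stage 2: 28(1−ω_c) = −80(0−ω_c)  ⇒  108ω_c = 28  ⇒  ω_c = 7/27
  ⇒ ω_c²/ω_s² = 7/27
Coupling ω_s² = ω_c¹ ⇒ overall = 7/10 × 7/27 = 49/270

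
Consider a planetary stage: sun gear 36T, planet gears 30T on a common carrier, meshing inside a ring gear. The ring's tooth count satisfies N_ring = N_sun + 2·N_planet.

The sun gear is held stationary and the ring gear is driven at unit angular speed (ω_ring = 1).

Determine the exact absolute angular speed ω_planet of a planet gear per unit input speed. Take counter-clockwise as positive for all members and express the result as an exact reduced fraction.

8/5

N_ring = 36 + 2·30 = 96
36(ω_s−ω_c) = −96(ω_r−ω_c),  ω_s=0, ω_r=1
36(0−ω_c) = −96(1−ω_c)  ⇒  132ω_c = 96  ⇒  ω_c = 8/11
sun–planet: 36·(0−8/11) = −30·(ω_p−ω_c)  ⇒  ω_p−ω_c = −(36/30)·(-8/11) = 48/55
ω_p = 8/11 + 48/55 = 8/5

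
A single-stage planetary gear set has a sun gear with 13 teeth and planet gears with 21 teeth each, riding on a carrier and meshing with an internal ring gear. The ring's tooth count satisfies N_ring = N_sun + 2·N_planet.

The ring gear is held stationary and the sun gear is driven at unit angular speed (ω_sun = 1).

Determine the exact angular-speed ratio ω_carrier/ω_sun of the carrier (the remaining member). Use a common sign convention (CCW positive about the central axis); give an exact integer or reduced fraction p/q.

N_ring = 13 + 2·21 = 55
13(ω_s−ω_c) = −55(ω_r−ω_c),  ω_r=0, ω_s=1
13(1−ω_c) = −55(0−ω_c)  ⇒  68ω_c = 13  ⇒  ω_c = 13/68
ω_c/ω_s = 13/68

13/68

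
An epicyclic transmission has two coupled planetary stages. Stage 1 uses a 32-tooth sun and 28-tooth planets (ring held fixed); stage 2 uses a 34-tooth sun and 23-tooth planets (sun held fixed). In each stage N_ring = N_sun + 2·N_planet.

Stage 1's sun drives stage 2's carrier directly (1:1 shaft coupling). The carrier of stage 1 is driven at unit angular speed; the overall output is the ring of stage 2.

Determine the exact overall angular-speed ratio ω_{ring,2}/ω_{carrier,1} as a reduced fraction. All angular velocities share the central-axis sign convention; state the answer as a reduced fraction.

171/32

Stage 1: N_ring = 32 + 2·28 = 88
Stage 1: 32(ω_s−ω_c) = −88(ω_r−ω_c),  ω_r=0, ω_c=1
Stage 1: ω_s = 1 − (88/32)(0−1) = 15/4
  ⇒ ω_s¹/ω_c¹ = 15/4
Stage 2: N_ring = 34 + 2·23 = 80
Stage 2: 34(ω_s−ω_c) = −80(ω_r−ω_c),  ω_s=0, ω_c=1
Stage 2: ω_r = 1 − (34/80)(0−1) = 57/40
  ⇒ ω_r²/ω_c² = 57/40
Coupling ω_c² = ω_s¹ ⇒ overall = 15/4 × 57/40 = 171/32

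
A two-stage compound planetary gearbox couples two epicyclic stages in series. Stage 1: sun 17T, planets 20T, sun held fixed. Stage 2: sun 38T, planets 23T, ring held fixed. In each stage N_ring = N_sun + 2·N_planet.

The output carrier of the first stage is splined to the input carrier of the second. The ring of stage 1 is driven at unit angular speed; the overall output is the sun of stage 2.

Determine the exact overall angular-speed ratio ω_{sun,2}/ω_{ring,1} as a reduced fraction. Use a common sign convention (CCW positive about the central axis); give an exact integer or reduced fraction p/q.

Stage 1: N_ring = 17 + 2·20 = 57
Stage 1: 17(ω_s−ω_c) = −57(ω_r−ω_c),  ω_s=0, ω_r=1
Stage 1: 17(0−ω_c) = −57(1−ω_c)  ⇒  74ω_c = 57  ⇒  ω_c = 57/74
  ⇒ ω_c¹/ω_r¹ = 57/74
Stage 2: N_ring = 38 + 2·23 = 84
Stage 2: 38(ω_s−ω_c) = −84(ω_r−ω_c),  ω_r=0, ω_c=1
Stage 2: ω_s = 1 − (84/38)(0−1) = 61/19
  ⇒ ω_s²/ω_c² = 61/19
Coupling ω_c² = ω_c¹ ⇒ overall = 57/74 × 61/19 = 183/74

183/74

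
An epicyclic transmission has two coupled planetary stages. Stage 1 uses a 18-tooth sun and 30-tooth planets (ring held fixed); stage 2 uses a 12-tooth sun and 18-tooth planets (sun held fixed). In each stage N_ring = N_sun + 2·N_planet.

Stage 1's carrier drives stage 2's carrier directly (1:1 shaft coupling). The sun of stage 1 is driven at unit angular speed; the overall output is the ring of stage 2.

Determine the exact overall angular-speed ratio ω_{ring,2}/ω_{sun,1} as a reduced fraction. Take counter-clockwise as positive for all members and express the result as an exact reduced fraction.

Stage 1: N_ring = 18 + 2·30 = 78
Stage 1: 18(ω_s−ω_c) = −78(ω_r−ω_c),  ω_r=0, ω_s=1
Stage 1: 18(1−ω_c) = −78(0−ω_c)  ⇒  96ω_c = 18  ⇒  ω_c = 3/16
  ⇒ ω_c¹/ω_s¹ = 3/16
Stage 2: N_ring = 12 + 2·18 = 48
Stage 2: 12(ω_s−ω_c) = −48(ω_r−ω_c),  ω_s=0, ω_c=1
Stage 2: ω_r = 1 − (12/48)(0−1) = 5/4
  ⇒ ω_r²/ω_c² = 5/4
Coupling ω_c² = ω_c¹ ⇒ overall = 3/16 × 5/4 = 15/64

15/64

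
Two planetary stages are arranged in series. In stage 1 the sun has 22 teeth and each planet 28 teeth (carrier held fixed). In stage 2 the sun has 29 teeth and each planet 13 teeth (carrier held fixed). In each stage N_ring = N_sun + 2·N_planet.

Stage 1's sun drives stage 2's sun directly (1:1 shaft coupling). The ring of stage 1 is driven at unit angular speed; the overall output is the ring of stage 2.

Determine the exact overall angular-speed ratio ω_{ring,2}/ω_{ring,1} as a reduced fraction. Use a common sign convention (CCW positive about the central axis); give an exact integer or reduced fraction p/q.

Stage 1: N_ring = 22 + 2·28 = 78
Stage 1: 22(ω_s−ω_c) = −78(ω_r−ω_c),  ω_c=0, ω_r=1
Stage 1: ω_s = 0 − (78/22)(1−0) = -39/11
  ⇒ ω_s¹/ω_r¹ = -39/11
Stage 2: N_ring = 29 + 2·13 = 55
Stage 2: 29(ω_s−ω_c) = −55(ω_r−ω_c),  ω_c=0, ω_s=1
Stage 2: ω_r = 0 − (29/55)(1−0) = -29/55
  ⇒ ω_r²/ω_s² = -29/55
Coupling ω_s² = ω_s¹ ⇒ overall = -39/11 × -29/55 = 1131/605

1131/605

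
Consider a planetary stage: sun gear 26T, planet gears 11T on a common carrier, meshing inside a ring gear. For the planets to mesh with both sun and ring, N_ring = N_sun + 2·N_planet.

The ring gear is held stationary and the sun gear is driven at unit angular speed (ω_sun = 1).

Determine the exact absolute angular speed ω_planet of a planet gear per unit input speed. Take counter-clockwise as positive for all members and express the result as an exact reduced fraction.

-13/11

N_ring = 26 + 2·11 = 48
26(ω_s−ω_c) = −48(ω_r−ω_c),  ω_r=0, ω_s=1
26(1−ω_c) = −48(0−ω_c)  ⇒  74ω_c = 26  ⇒  ω_c = 13/37
sun–planet: 26·(1−13/37) = −11·(ω_p−ω_c)  ⇒  ω_p−ω_c = −(26/11)·(24/37) = -624/407
ω_p = 13/37 − 624/407 = -13/11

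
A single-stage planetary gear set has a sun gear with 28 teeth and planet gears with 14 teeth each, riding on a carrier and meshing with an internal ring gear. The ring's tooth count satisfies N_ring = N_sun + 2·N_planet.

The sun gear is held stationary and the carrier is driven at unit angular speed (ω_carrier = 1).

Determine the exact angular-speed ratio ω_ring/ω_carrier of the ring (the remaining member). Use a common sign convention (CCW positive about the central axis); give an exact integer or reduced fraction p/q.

N_ring = 28 + 2·14 = 56
28(ω_s−ω_c) = −56(ω_r−ω_c),  ω_s=0, ω_c=1
ω_r = 1 − (28/56)(0−1) = 3/2
ω_r/ω_c = 3/2

3/2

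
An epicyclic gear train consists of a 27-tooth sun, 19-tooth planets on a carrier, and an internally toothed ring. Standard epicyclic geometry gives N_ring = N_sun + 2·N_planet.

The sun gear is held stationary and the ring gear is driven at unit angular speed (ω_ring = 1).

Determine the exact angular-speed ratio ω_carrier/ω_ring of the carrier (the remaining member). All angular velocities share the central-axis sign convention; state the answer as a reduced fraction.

65/92

N_ring = 27 + 2·19 = 65
27(ω_s−ω_c) = −65(ω_r−ω_c),  ω_s=0, ω_r=1
27(0−ω_c) = −65(1−ω_c)  ⇒  92ω_c = 65  ⇒  ω_c = 65/92
ω_c/ω_r = 65/92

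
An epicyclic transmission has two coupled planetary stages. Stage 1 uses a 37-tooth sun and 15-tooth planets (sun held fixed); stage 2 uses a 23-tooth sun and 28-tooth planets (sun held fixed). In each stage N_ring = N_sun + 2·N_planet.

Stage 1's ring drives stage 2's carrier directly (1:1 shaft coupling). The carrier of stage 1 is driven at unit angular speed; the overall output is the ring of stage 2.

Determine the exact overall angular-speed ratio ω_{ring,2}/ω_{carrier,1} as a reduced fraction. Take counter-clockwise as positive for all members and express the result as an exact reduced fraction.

Stage 1: N_ring = 37 + 2·15 = 67
Stage 1: 37(ω_s−ω_c) = −67(ω_r−ω_c),  ω_s=0, ω_c=1
Stage 1: ω_r = 1 − (37/67)(0−1) = 104/67
  ⇒ ω_r¹/ω_c¹ = 104/67
Stage 2: N_ring = 23 + 2·28 = 79
Stage 2: 23(ω_s−ω_c) = −79(ω_r−ω_c),  ω_s=0, ω_c=1
Stage 2: ω_r = 1 − (23/79)(0−1) = 102/79
  ⇒ ω_r²/ω_c² = 102/79
Coupling ω_c² = ω_r¹ ⇒ overall = 104/67 × 102/79 = 10608/5293

10608/5293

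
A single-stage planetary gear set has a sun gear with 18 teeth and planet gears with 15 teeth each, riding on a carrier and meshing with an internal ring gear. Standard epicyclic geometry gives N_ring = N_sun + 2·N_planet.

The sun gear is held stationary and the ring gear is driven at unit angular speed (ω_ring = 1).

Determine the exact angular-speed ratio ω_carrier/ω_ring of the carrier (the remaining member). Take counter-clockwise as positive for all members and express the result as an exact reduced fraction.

N_ring = 18 + 2·15 = 48
18(ω_s−ω_c) = −48(ω_r−ω_c),  ω_s=0, ω_r=1
18(0−ω_c) = −48(1−ω_c)  ⇒  66ω_c = 48  ⇒  ω_c = 8/11
ω_c/ω_r = 8/11

8/11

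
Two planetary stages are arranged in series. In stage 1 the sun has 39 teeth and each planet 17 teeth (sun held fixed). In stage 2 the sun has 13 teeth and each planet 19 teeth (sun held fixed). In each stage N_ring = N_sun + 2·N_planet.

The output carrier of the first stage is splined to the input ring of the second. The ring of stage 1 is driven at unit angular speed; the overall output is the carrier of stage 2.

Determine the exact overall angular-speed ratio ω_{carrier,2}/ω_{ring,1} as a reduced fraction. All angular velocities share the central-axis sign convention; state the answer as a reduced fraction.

Stage 1: N_ring = 39 + 2·17 = 73
Stage 1: 39(ω_s−ω_c) = −73(ω_r−ω_c),  ω_s=0, ω_r=1
Stage 1: 39(0−ω_c) = −73(1−ω_c)  ⇒  112ω_c = 73  ⇒  ω_c = 73/112
  ⇒ ω_c¹/ω_r¹ = 73/112
Stage 2: N_ring = 13 + 2·19 = 51
Stage 2: 13(ω_s−ω_c) = −51(ω_r−ω_c),  ω_s=0, ω_r=1
Stage 2: 13(0−ω_c) = −51(1−ω_c)  ⇒  64ω_c = 51  ⇒  ω_c = 51/64
  ⇒ ω_c²/ω_r² = 51/64
Coupling ω_r² = ω_c¹ ⇒ overall = 73/112 × 51/64 = 3723/7168

3723/7168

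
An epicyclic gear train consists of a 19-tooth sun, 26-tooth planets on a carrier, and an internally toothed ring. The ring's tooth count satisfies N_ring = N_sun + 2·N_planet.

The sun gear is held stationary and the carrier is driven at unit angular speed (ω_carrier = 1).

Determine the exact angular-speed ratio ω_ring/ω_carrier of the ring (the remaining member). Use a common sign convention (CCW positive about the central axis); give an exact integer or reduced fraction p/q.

90/71

N_ring = 19 + 2·26 = 71
19(ω_s−ω_c) = −71(ω_r−ω_c),  ω_s=0, ω_c=1
ω_r = 1 − (19/71)(0−1) = 90/71
ω_r/ω_c = 90/71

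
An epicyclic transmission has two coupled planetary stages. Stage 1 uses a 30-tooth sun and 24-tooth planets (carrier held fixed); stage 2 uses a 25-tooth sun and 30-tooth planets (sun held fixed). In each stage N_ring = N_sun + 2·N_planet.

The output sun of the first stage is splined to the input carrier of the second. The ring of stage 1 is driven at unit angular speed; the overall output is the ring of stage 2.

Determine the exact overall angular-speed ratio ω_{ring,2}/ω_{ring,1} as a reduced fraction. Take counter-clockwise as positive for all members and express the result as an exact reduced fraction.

Stage 1: N_ring = 30 + 2·24 = 78
Stage 1: 30(ω_s−ω_c) = −78(ω_r−ω_c),  ω_c=0, ω_r=1
Stage 1: ω_s = 0 − (78/30)(1−0) = -13/5
  ⇒ ω_s¹/ω_r¹ = -13/5
Stage 2: N_ring = 25 + 2·30 = 85
Stage 2: 25(ω_s−ω_c) = −85(ω_r−ω_c),  ω_s=0, ω_c=1
Stage 2: ω_r = 1 − (25/85)(0−1) = 22/17
  ⇒ ω_r²/ω_c² = 22/17
Coupling ω_c² = ω_s¹ ⇒ overall = -13/5 × 22/17 = -286/85

-286/85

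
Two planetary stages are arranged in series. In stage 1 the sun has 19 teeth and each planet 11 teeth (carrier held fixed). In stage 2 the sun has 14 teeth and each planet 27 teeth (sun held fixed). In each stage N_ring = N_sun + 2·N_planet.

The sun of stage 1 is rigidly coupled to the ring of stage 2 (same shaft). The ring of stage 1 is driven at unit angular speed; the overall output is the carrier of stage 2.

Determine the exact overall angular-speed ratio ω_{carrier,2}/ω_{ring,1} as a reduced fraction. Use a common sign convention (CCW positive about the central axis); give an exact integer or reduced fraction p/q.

-34/19

Stage 1: N_ring = 19 + 2·11 = 41
Stage 1: 19(ω_s−ω_c) = −41(ω_r−ω_c),  ω_c=0, ω_r=1
Stage 1: ω_s = 0 − (41/19)(1−0) = -41/19
  ⇒ ω_s¹/ω_r¹ = -41/19
Stage 2: N_ring = 14 + 2·27 = 68
Stage 2: 14(ω_s−ω_c) = −68(ω_r−ω_c),  ω_s=0, ω_r=1
Stage 2: 14(0−ω_c) = −68(1−ω_c)  ⇒  82ω_c = 68  ⇒  ω_c = 34/41
  ⇒ ω_c²/ω_r² = 34/41
Coupling ω_r² = ω_s¹ ⇒ overall = -41/19 × 34/41 = -34/19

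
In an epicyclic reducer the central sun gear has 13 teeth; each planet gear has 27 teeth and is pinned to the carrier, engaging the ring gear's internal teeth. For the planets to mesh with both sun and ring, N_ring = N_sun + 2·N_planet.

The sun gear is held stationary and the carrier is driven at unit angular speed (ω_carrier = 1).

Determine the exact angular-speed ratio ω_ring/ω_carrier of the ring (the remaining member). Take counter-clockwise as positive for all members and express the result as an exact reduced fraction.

N_ring = 13 + 2·27 = 67
13(ω_s−ω_c) = −67(ω_r−ω_c),  ω_s=0, ω_c=1
ω_r = 1 − (13/67)(0−1) = 80/67
ω_r/ω_c = 80/67

80/67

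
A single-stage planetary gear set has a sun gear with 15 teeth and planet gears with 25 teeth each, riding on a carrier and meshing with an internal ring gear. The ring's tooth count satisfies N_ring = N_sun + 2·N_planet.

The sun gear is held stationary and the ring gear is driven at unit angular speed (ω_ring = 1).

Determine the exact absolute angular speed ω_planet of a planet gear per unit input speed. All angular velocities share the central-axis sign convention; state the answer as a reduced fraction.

N_ring = 15 + 2·25 = 65
15(ω_s−ω_c) = −65(ω_r−ω_c),  ω_s=0, ω_r=1
15(0−ω_c) = −65(1−ω_c)  ⇒  80ω_c = 65  ⇒  ω_c = 13/16
sun–planet: 15·(0−13/16) = −25·(ω_p−ω_c)  ⇒  ω_p−ω_c = −(15/25)·(-13/16) = 39/80
ω_p = 13/16 + 39/80 = 13/10

13/10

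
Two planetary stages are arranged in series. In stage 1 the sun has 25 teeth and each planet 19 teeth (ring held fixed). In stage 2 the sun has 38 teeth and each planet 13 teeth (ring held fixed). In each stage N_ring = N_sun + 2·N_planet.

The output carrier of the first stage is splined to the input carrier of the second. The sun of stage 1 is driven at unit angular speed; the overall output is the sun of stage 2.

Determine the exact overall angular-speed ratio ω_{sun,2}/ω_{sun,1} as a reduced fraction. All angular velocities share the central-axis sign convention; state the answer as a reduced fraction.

1275/1672

Stage 1: N_ring = 25 + 2·19 = 63
Stage 1: 25(ω_s−ω_c) = −63(ω_r−ω_c),  ω_r=0, ω_s=1
Stage 1: 25(1−ω_c) = −63(0−ω_c)  ⇒  88ω_c = 25  ⇒  ω_c = 25/88
  ⇒ ω_c¹/ω_s¹ = 25/88
Stage 2: N_ring = 38 + 2·13 = 64
Stage 2: 38(ω_s−ω_c) = −64(ω_r−ω_c),  ω_r=0, ω_c=1
Stage 2: ω_s = 1 − (64/38)(0−1) = 51/19
  ⇒ ω_s²/ω_c² = 51/19
Coupling ω_c² = ω_c¹ ⇒ overall = 25/88 × 51/19 = 1275/1672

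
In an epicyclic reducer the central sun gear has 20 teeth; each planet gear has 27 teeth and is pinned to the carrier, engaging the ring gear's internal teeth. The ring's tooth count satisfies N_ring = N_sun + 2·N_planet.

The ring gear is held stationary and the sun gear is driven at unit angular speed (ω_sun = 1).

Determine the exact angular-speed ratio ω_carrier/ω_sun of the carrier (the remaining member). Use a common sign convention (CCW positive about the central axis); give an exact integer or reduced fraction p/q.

N_ring = 20 + 2·27 = 74
20(ω_s−ω_c) = −74(ω_r−ω_c),  ω_r=0, ω_s=1
20(1−ω_c) = −74(0−ω_c)  ⇒  94ω_c = 20  ⇒  ω_c = 10/47
ω_c/ω_s = 10/47

10/47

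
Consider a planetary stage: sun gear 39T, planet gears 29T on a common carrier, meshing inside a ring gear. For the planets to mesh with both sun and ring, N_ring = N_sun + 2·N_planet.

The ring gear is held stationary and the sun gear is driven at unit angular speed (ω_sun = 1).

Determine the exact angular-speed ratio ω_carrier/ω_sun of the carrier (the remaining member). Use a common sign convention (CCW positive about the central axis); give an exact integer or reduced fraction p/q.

N_ring = 39 + 2·29 = 97
39(ω_s−ω_c) = −97(ω_r−ω_c),  ω_r=0, ω_s=1
39(1−ω_c) = −97(0−ω_c)  ⇒  136ω_c = 39  ⇒  ω_c = 39/136
ω_c/ω_s = 39/136

39/136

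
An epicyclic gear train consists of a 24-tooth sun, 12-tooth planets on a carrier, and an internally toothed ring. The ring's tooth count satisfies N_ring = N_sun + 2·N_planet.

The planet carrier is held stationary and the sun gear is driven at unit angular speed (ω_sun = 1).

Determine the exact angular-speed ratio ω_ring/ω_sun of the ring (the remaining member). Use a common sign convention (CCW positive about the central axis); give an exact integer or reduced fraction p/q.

N_ring = 24 + 2·12 = 48
24(ω_s−ω_c) = −48(ω_r−ω_c),  ω_c=0, ω_s=1
ω_r = 0 − (24/48)(1−0) = -1/2
ω_r/ω_s = -1/2

-1/2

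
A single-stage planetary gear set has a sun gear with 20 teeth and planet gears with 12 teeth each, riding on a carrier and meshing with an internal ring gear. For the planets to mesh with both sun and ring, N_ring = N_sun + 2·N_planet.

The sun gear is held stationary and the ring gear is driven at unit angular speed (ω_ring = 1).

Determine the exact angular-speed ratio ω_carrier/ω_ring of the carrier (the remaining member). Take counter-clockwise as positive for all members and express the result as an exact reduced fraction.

N_ring = 20 + 2·12 = 44
20(ω_s−ω_c) = −44(ω_r−ω_c),  ω_s=0, ω_r=1
20(0−ω_c) = −44(1−ω_c)  ⇒  64ω_c = 44  ⇒  ω_c = 11/16
ω_c/ω_r = 11/16

11/16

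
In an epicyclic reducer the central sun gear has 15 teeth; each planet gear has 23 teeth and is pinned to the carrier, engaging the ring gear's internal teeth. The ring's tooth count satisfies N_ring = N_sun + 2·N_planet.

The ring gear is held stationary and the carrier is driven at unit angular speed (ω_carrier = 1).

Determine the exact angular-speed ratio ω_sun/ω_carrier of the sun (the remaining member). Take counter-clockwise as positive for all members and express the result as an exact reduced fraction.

N_ring = 15 + 2·23 = 61
15(ω_s−ω_c) = −61(ω_r−ω_c),  ω_r=0, ω_c=1
ω_s = 1 − (61/15)(0−1) = 76/15
ω_s/ω_c = 76/15

76/15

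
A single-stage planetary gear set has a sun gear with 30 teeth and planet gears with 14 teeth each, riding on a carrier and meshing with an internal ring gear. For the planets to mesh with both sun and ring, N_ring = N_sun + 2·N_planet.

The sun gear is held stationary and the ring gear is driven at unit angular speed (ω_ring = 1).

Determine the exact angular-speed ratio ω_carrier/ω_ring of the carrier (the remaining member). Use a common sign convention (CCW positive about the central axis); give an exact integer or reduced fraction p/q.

29/44

N_ring = 30 + 2·14 = 58
30(ω_s−ω_c) = −58(ω_r−ω_c),  ω_s=0, ω_r=1
30(0−ω_c) = −58(1−ω_c)  ⇒  88ω_c = 58  ⇒  ω_c = 29/44
ω_c/ω_r = 29/44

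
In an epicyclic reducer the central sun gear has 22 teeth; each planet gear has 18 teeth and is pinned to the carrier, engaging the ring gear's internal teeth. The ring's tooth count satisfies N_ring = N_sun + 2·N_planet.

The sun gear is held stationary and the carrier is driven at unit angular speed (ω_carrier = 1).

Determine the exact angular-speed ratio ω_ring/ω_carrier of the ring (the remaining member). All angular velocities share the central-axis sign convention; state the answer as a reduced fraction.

N_ring = 22 + 2·18 = 58
22(ω_s−ω_c) = −58(ω_r−ω_c),  ω_s=0, ω_c=1
ω_r = 1 − (22/58)(0−1) = 40/29
ω_r/ω_c = 40/29

40/29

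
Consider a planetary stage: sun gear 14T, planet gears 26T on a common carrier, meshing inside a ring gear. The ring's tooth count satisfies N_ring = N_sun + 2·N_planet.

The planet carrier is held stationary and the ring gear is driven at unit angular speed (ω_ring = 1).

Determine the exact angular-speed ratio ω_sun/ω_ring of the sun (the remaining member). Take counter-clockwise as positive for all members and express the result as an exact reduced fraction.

-33/7

N_ring = 14 + 2·26 = 66
14(ω_s−ω_c) = −66(ω_r−ω_c),  ω_c=0, ω_r=1
ω_s = 0 − (66/14)(1−0) = -33/7
ω_s/ω_r = -33/7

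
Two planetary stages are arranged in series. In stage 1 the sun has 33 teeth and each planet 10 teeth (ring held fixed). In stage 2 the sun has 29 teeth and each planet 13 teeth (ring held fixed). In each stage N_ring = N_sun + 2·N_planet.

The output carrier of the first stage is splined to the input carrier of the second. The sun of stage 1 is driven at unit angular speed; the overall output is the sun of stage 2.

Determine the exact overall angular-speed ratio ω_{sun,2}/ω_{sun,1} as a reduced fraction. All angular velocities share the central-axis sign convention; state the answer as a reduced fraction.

1386/1247

Stage 1: N_ring = 33 + 2·10 = 53
Stage 1: 33(ω_s−ω_c) = −53(ω_r−ω_c),  ω_r=0, ω_s=1
Stage 1: 33(1−ω_c) = −53(0−ω_c)  ⇒  86ω_c = 33  ⇒  ω_c = 33/86
  ⇒ ω_c¹/ω_s¹ = 33/86
Stage 2: N_ring = 29 + 2·13 = 55
Stage 2: 29(ω_s−ω_c) = −55(ω_r−ω_c),  ω_r=0, ω_c=1
Stage 2: ω_s = 1 − (55/29)(0−1) = 84/29
  ⇒ ω_s²/ω_c² = 84/29
Coupling ω_c² = ω_c¹ ⇒ overall = 33/86 × 84/29 = 1386/1247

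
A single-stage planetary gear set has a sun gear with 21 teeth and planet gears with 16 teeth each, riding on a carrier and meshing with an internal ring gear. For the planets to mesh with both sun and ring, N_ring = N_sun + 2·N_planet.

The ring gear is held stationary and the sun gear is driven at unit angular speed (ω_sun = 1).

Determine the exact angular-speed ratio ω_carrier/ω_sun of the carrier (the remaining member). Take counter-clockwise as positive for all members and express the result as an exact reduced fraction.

21/74

N_ring = 21 + 2·16 = 53
21(ω_s−ω_c) = −53(ω_r−ω_c),  ω_r=0, ω_s=1
21(1−ω_c) = −53(0−ω_c)  ⇒  74ω_c = 21  ⇒  ω_c = 21/74
ω_c/ω_s = 21/74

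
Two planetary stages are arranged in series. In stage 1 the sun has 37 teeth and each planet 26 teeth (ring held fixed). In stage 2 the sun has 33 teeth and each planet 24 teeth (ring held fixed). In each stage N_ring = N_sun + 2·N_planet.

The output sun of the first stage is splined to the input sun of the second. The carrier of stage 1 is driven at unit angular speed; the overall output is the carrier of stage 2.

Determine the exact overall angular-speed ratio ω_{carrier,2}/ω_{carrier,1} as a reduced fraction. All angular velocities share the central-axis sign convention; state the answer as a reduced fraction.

Stage 1: N_ring = 37 + 2·26 = 89
Stage 1: 37(ω_s−ω_c) = −89(ω_r−ω_c),  ω_r=0, ω_c=1
Stage 1: ω_s = 1 − (89/37)(0−1) = 126/37
  ⇒ ω_s¹/ω_c¹ = 126/37
Stage 2: N_ring = 33 + 2·24 = 81
Stage 2: 33(ω_s−ω_c) = −81(ω_r−ω_c),  ω_r=0, ω_s=1
Stage 2: 33(1−ω_c) = −81(0−ω_c)  ⇒  114ω_c = 33  ⇒  ω_c = 11/38
  ⇒ ω_c²/ω_s² = 11/38
Coupling ω_s² = ω_s¹ ⇒ overall = 126/37 × 11/38 = 693/703

693/703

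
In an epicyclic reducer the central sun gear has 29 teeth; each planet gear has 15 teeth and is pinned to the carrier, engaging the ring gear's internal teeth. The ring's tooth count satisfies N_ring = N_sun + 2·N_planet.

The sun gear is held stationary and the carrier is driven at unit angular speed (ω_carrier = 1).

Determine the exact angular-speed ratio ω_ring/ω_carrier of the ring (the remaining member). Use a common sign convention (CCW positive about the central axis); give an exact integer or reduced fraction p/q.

N_ring = 29 + 2·15 = 59
29(ω_s−ω_c) = −59(ω_r−ω_c),  ω_s=0, ω_c=1
ω_r = 1 − (29/59)(0−1) = 88/59
ω_r/ω_c = 88/59

88/59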